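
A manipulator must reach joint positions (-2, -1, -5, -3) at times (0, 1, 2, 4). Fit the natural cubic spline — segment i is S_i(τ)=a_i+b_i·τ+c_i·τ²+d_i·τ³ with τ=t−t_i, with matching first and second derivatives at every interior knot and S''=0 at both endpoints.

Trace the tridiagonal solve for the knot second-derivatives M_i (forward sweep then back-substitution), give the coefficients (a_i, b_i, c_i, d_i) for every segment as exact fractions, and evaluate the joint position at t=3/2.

Δ: Δ0=1, Δ1=-4, Δ2=1
row 1: diag=4, rhs=-30; c'=1/4, d'=-15/2
row 2: denom=6−1·1/4=23/4; d'=(30−1·-15/2)/(23/4)=150/23
back: M2=150/23
back: M1=-15/2−1/4·150/23=-210/23
M: M0=0, M1=-210/23, M2=150/23, M3=0
seg 0: a=-2, c=M0/2=0, d=(M1−M0)/(6·1)=-35/23, b=Δ0−h0·(2M0+M1)/6=58/23
seg 1: a=-1, c=M1/2=-105/23, d=(M2−M1)/(6·1)=60/23, b=Δ1−h1·(2M1+M2)/6=-47/23
seg 2: a=-5, c=M2/2=75/23, d=(M3−M2)/(6·2)=-25/46, b=Δ2−h2·(2M2+M3)/6=-77/23
t_q=3/2 → seg 1, τ=1/2; S=-1+-47/23·τ+-105/23·τ²+60/23·τ³=-261/92

  seg 0: a=-2 b=58/23 c=0 d=-35/23
  seg 1: a=-1 b=-47/23 c=-105/23 d=60/23
  seg 2: a=-5 b=-77/23 c=75/23 d=-25/46
S(3/2) = -261/92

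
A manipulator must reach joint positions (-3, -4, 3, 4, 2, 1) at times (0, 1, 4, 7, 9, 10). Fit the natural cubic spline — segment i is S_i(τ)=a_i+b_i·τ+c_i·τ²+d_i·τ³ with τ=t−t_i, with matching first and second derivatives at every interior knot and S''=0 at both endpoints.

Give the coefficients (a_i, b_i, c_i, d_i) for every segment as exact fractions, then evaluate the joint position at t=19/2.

  seg 0: a=-3 b=-1691/1110 c=0 d=581/1110
  seg 1: a=-4 b=26/555 c=581/370 d=-299/1110
  seg 2: a=3 b=2437/1110 c=-158/185 d=7/90
  seg 3: a=4 b=-92/111 c=-57/370 d=19/555
  seg 4: a=2 b=-574/555 c=19/370 d=-19/1110
S(19/2) = 4421/2960

Δ: Δ0=-1, Δ1=7/3, Δ2=1/3, Δ3=-1, Δ4=-1
row 1: diag=8, rhs=20; c'=3/8, d'=5/2
row 2: denom=12−3·3/8=87/8; d'=(-12−3·5/2)/(87/8)=-52/29
row 3: denom=10−3·8/29=266/29; d'=(-8−3·-52/29)/(266/29)=-2/7
row 4: denom=6−2·29/133=740/133; d'=(0−2·-2/7)/(740/133)=19/185
back: M4=19/185
back: M3=-2/7−29/133·19/185=-57/185
back: M2=-52/29−8/29·-57/185=-316/185
back: M1=5/2−3/8·-316/185=581/185
M: M0=0, M1=581/185, M2=-316/185, M3=-57/185, M4=19/185, M5=0
seg 0: a=-3, c=M0/2=0, d=(M1−M0)/(6·1)=581/1110, b=Δ0−h0·(2M0+M1)/6=-1691/1110
seg 1: a=-4, c=M1/2=581/370, d=(M2−M1)/(6·3)=-299/1110, b=Δ1−h1·(2M1+M2)/6=26/555
seg 2: a=3, c=M2/2=-158/185, d=(M3−M2)/(6·3)=7/90, b=Δ2−h2·(2M2+M3)/6=2437/1110
seg 3: a=4, c=M3/2=-57/370, d=(M4−M3)/(6·2)=19/555, b=Δ3−h3·(2M3+M4)/6=-92/111
seg 4: a=2, c=M4/2=19/370, d=(M5−M4)/(6·1)=-19/1110, b=Δ4−h4·(2M4+M5)/6=-574/555
t_q=19/2 → seg 4, τ=1/2; S=2+-574/555·τ+19/370·τ²+-19/1110·τ³=4421/2960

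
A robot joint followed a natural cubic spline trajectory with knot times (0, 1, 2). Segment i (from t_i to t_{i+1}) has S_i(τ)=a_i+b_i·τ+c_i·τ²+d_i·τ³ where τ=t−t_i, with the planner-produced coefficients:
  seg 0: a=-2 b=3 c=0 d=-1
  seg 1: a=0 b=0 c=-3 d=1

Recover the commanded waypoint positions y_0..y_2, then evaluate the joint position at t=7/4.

y_0 = S_0(0) = a_0 = -2
y_1 = S_1(0) = a_1 = 0
y_2 = S_1(1) = -2
t_q=7/4 is in segment 1 (τ=3/4); S_1(τ)=-81/64

y_0=-2 y_1=0 y_2=-2
S(7/4) = -81/64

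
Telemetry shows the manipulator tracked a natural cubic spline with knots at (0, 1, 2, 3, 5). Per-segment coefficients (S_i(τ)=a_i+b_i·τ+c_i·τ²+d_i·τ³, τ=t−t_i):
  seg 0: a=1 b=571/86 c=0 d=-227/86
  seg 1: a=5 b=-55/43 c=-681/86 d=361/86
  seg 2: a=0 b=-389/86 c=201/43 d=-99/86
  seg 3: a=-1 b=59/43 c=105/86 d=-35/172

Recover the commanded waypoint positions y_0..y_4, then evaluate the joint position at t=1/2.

y_0 = S_0(0) = a_0 = 1
y_1 = S_1(0) = a_1 = 5
y_2 = S_2(0) = a_2 = 0
y_3 = S_3(0) = a_3 = -1
y_4 = S_3(2) = 5
t_q=1/2 is in segment 0 (τ=1/2); S_0(τ)=2745/688

y_0=1 y_1=5 y_2=0 y_3=-1 y_4=5
S(1/2) = 2745/688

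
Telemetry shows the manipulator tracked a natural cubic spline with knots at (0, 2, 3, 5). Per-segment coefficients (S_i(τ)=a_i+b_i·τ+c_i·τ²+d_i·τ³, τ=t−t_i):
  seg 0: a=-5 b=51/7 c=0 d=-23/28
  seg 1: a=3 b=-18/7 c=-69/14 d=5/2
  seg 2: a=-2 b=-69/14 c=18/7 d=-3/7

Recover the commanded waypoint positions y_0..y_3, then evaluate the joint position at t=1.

y_0 = S_0(0) = a_0 = -5
y_1 = S_1(0) = a_1 = 3
y_2 = S_2(0) = a_2 = -2
y_3 = S_2(2) = -5
t_q=1 is in segment 0 (τ=1); S_0(τ)=41/28

y_0=-5 y_1=3 y_2=-2 y_3=-5
S(1) = 41/28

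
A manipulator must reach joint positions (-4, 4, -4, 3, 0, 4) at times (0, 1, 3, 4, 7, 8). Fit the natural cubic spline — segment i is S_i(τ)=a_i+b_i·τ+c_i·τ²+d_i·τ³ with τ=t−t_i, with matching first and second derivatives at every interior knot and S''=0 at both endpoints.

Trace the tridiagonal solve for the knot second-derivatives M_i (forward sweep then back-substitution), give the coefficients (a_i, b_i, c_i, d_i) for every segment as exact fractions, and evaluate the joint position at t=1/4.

Δ: Δ0=8, Δ1=-4, Δ2=7, Δ3=-1, Δ4=4
row 1: diag=6, rhs=-72; c'=1/3, d'=-12
row 2: denom=6−2·1/3=16/3; d'=(66−2·-12)/(16/3)=135/8
row 3: denom=8−1·3/16=125/16; d'=(-48−1·135/8)/(125/16)=-1038/125
row 4: denom=8−3·48/125=856/125; d'=(30−3·-1038/125)/(856/125)=858/107
back: M4=858/107
back: M3=-1038/125−48/125·858/107=-1218/107
back: M2=135/8−3/16·-1218/107=2034/107
back: M1=-12−1/3·2034/107=-1962/107
M: M0=0, M1=-1962/107, M2=2034/107, M3=-1218/107, M4=858/107, M5=0
seg 0: a=-4, c=M0/2=0, d=(M1−M0)/(6·1)=-327/107, b=Δ0−h0·(2M0+M1)/6=1183/107
seg 1: a=4, c=M1/2=-981/107, d=(M2−M1)/(6·2)=333/107, b=Δ1−h1·(2M1+M2)/6=202/107
seg 2: a=-4, c=M2/2=1017/107, d=(M3−M2)/(6·1)=-542/107, b=Δ2−h2·(2M2+M3)/6=274/107
seg 3: a=3, c=M3/2=-609/107, d=(M4−M3)/(6·3)=346/321, b=Δ3−h3·(2M3+M4)/6=682/107
seg 4: a=0, c=M4/2=429/107, d=(M5−M4)/(6·1)=-143/107, b=Δ4−h4·(2M4+M5)/6=142/107
t_q=1/4 → seg 0, τ=1/4; S=-4+1183/107·τ+0·τ²+-327/107·τ³=-8791/6848

  seg 0: a=-4 b=1183/107 c=0 d=-327/107
  seg 1: a=4 b=202/107 c=-981/107 d=333/107
  seg 2: a=-4 b=274/107 c=1017/107 d=-542/107
  seg 3: a=3 b=682/107 c=-609/107 d=346/321
  seg 4: a=0 b=142/107 c=429/107 d=-143/107
S(1/4) = -8791/6848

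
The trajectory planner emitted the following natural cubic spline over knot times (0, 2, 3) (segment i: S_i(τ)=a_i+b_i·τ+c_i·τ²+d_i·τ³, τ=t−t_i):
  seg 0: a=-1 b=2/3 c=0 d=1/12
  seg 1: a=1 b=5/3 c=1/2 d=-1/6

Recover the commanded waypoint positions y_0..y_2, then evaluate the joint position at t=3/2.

y_0 = S_0(0) = a_0 = -1
y_1 = S_1(0) = a_1 = 1
y_2 = S_1(1) = 3
t_q=3/2 is in segment 0 (τ=3/2); S_0(τ)=9/32

y_0=-1 y_1=1 y_2=3
S(3/2) = 9/32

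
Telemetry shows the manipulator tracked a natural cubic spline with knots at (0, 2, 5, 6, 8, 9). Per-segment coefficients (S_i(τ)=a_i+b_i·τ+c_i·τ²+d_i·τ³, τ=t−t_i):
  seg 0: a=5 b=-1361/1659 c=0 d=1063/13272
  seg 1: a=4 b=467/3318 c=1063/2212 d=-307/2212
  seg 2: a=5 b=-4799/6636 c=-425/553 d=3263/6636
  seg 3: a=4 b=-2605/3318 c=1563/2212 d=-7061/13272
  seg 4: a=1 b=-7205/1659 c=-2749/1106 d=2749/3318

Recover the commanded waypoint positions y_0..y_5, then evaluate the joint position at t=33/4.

y_0 = S_0(0) = a_0 = 5
y_1 = S_1(0) = a_1 = 4
y_2 = S_2(0) = a_2 = 5
y_3 = S_3(0) = a_3 = 4
y_4 = S_4(0) = a_4 = 1
y_5 = S_4(1) = -5
t_q=33/4 is in segment 4 (τ=1/4); S_4(τ)=-2307/10112

y_0=5 y_1=4 y_2=5 y_3=4 y_4=1 y_5=-5
S(33/4) = -2307/10112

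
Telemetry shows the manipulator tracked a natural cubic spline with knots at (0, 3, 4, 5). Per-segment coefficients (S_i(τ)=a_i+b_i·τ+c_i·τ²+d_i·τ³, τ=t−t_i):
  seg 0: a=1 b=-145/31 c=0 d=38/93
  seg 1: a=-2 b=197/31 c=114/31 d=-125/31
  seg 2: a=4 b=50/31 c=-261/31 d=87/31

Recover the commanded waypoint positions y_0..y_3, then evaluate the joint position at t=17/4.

y_0=1 y_1=-2 y_2=4 y_3=0
S(17/4) = 7779/1984

y_0 = S_0(0) = a_0 = 1
y_1 = S_1(0) = a_1 = -2
y_2 = S_2(0) = a_2 = 4
y_3 = S_2(1) = 0
t_q=17/4 is in segment 2 (τ=1/4); S_2(τ)=7779/1984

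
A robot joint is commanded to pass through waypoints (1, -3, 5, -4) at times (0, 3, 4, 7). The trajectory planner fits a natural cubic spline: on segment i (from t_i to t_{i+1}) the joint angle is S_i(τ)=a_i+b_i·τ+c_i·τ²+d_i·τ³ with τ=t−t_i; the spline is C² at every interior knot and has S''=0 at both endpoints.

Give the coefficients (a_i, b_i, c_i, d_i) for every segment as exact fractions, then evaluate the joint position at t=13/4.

  seg 0: a=1 b=-341/63 c=0 d=257/567
  seg 1: a=-3 b=430/63 c=257/63 d=-61/21
  seg 2: a=5 b=395/63 c=-292/63 d=292/567
S(13/4) = -1457/1344

Δ: Δ0=-4/3, Δ1=8, Δ2=-3
row 1: diag=8, rhs=56; c'=1/8, d'=7
row 2: denom=8−1·1/8=63/8; d'=(-66−1·7)/(63/8)=-584/63
back: M2=-584/63
back: M1=7−1/8·-584/63=514/63
M: M0=0, M1=514/63, M2=-584/63, M3=0
seg 0: a=1, c=M0/2=0, d=(M1−M0)/(6·3)=257/567, b=Δ0−h0·(2M0+M1)/6=-341/63
seg 1: a=-3, c=M1/2=257/63, d=(M2−M1)/(6·1)=-61/21, b=Δ1−h1·(2M1+M2)/6=430/63
seg 2: a=5, c=M2/2=-292/63, d=(M3−M2)/(6·3)=292/567, b=Δ2−h2·(2M2+M3)/6=395/63
t_q=13/4 → seg 1, τ=1/4; S=-3+430/63·τ+257/63·τ²+-61/21·τ³=-1457/1344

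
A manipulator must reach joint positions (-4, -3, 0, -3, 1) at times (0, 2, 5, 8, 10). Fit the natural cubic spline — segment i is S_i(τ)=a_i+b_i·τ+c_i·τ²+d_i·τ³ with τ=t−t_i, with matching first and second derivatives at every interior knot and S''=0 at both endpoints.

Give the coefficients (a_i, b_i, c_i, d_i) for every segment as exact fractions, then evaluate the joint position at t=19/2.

Δ: Δ0=1/2, Δ1=1, Δ2=-1, Δ3=2
row 1: diag=10, rhs=3; c'=3/10, d'=3/10
row 2: denom=12−3·3/10=111/10; d'=(-12−3·3/10)/(111/10)=-43/37
row 3: denom=10−3·10/37=340/37; d'=(18−3·-43/37)/(340/37)=159/68
back: M3=159/68
back: M2=-43/37−10/37·159/68=-61/34
back: M1=3/10−3/10·-61/34=57/68
M: M0=0, M1=57/68, M2=-61/34, M3=159/68, M4=0
seg 0: a=-4, c=M0/2=0, d=(M1−M0)/(6·2)=19/272, b=Δ0−h0·(2M0+M1)/6=15/68
seg 1: a=-3, c=M1/2=57/136, d=(M2−M1)/(6·3)=-179/1224, b=Δ1−h1·(2M1+M2)/6=18/17
seg 2: a=0, c=M2/2=-61/68, d=(M3−M2)/(6·3)=281/1224, b=Δ2−h2·(2M2+M3)/6=-3/8
seg 3: a=-3, c=M3/2=159/136, d=(M4−M3)/(6·2)=-53/272, b=Δ3−h3·(2M3+M4)/6=15/34
t_q=19/2 → seg 3, τ=3/2; S=-3+15/34·τ+159/136·τ²+-53/272·τ³=-795/2176

  seg 0: a=-4 b=15/68 c=0 d=19/272
  seg 1: a=-3 b=18/17 c=57/136 d=-179/1224
  seg 2: a=0 b=-3/8 c=-61/68 d=281/1224
  seg 3: a=-3 b=15/34 c=159/136 d=-53/272
S(19/2) = -795/2176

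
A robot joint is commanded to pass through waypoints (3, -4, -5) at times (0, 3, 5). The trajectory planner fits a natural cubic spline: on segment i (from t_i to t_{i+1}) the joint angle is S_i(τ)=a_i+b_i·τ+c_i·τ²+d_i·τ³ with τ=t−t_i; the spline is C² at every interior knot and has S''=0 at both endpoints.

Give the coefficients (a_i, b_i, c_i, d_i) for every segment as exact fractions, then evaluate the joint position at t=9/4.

Δ: Δ0=-7/3, Δ1=-1/2
row 1: diag=10, rhs=11; c'=1/5, d'=11/10
back: M1=11/10
M: M0=0, M1=11/10, M2=0
seg 0: a=3, c=M0/2=0, d=(M1−M0)/(6·3)=11/180, b=Δ0−h0·(2M0+M1)/6=-173/60
seg 1: a=-4, c=M1/2=11/20, d=(M2−M1)/(6·2)=-11/120, b=Δ1−h1·(2M1+M2)/6=-37/30
t_q=9/4 → seg 0, τ=9/4; S=3+-173/60·τ+0·τ²+11/180·τ³=-3573/1280

  seg 0: a=3 b=-173/60 c=0 d=11/180
  seg 1: a=-4 b=-37/30 c=11/20 d=-11/120
S(9/4) = -3573/1280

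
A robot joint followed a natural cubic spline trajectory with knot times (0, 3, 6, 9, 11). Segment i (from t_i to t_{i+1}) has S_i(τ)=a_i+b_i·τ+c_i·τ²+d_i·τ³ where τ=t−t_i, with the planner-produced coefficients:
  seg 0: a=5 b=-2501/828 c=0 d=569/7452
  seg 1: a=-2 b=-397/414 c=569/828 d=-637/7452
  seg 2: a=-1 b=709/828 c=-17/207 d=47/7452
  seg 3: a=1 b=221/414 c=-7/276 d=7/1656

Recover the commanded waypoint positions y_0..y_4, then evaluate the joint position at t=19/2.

y_0=5 y_1=-2 y_2=-1 y_3=1 y_4=2
S(19/2) = 5569/4416

y_0 = S_0(0) = a_0 = 5
y_1 = S_1(0) = a_1 = -2
y_2 = S_2(0) = a_2 = -1
y_3 = S_3(0) = a_3 = 1
y_4 = S_3(2) = 2
t_q=19/2 is in segment 3 (τ=1/2); S_3(τ)=5569/4416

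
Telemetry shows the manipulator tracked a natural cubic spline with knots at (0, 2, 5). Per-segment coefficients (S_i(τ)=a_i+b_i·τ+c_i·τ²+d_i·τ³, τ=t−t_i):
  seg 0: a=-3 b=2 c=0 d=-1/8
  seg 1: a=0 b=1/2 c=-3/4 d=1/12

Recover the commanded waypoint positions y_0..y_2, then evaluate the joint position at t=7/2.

y_0=-3 y_1=0 y_2=-3
S(7/2) = -21/32

y_0 = S_0(0) = a_0 = -3
y_1 = S_1(0) = a_1 = 0
y_2 = S_1(3) = -3
t_q=7/2 is in segment 1 (τ=3/2); S_1(τ)=-21/32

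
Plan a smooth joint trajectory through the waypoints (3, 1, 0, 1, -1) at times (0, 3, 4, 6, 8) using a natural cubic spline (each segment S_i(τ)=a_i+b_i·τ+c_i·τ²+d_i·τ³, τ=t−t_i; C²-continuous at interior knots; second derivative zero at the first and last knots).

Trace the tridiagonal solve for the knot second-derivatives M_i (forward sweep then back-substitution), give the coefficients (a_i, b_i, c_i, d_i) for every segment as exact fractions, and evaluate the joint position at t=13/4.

Δ: Δ0=-2/3, Δ1=-1, Δ2=1/2, Δ3=-1
row 1: diag=8, rhs=-2; c'=1/8, d'=-1/4
row 2: denom=6−1·1/8=47/8; d'=(9−1·-1/4)/(47/8)=74/47
row 3: denom=8−2·16/47=344/47; d'=(-9−2·74/47)/(344/47)=-571/344
back: M3=-571/344
back: M2=74/47−16/47·-571/344=92/43
back: M1=-1/4−1/8·92/43=-89/172
M: M0=0, M1=-89/172, M2=92/43, M3=-571/344, M4=0
seg 0: a=3, c=M0/2=0, d=(M1−M0)/(6·3)=-89/3096, b=Δ0−h0·(2M0+M1)/6=-421/1032
seg 1: a=1, c=M1/2=-89/344, d=(M2−M1)/(6·1)=457/1032, b=Δ1−h1·(2M1+M2)/6=-611/516
seg 2: a=0, c=M2/2=46/43, d=(M3−M2)/(6·2)=-1307/4128, b=Δ2−h2·(2M2+M3)/6=-385/1032
seg 3: a=1, c=M3/2=-571/688, d=(M4−M3)/(6·2)=571/4128, b=Δ3−h3·(2M3+M4)/6=55/516
t_q=13/4 → seg 1, τ=1/4; S=1+-611/516·τ+-89/344·τ²+457/1032·τ³=15295/22016

  seg 0: a=3 b=-421/1032 c=0 d=-89/3096
  seg 1: a=1 b=-611/516 c=-89/344 d=457/1032
  seg 2: a=0 b=-385/1032 c=46/43 d=-1307/4128
  seg 3: a=1 b=55/516 c=-571/688 d=571/4128
S(13/4) = 15295/22016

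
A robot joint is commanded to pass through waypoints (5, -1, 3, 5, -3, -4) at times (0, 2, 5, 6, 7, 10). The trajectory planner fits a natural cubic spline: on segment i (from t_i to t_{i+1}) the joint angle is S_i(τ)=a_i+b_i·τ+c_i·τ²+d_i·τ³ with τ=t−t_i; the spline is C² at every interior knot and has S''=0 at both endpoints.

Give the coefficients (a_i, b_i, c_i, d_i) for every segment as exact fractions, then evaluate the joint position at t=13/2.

Δ: Δ0=-3, Δ1=4/3, Δ2=2, Δ3=-8, Δ4=-1/3
row 1: diag=10, rhs=26; c'=3/10, d'=13/5
row 2: denom=8−3·3/10=71/10; d'=(4−3·13/5)/(71/10)=-38/71
row 3: denom=4−1·10/71=274/71; d'=(-60−1·-38/71)/(274/71)=-2111/137
row 4: denom=8−1·71/274=2121/274; d'=(46−1·-2111/137)/(2121/274)=16826/2121
back: M4=16826/2121
back: M3=-2111/137−71/274·16826/2121=-37042/2121
back: M2=-38/71−10/71·-37042/2121=4082/2121
back: M1=13/5−3/10·4082/2121=1430/707
M: M0=0, M1=1430/707, M2=4082/2121, M3=-37042/2121, M4=16826/2121, M5=0
seg 0: a=5, c=M0/2=0, d=(M1−M0)/(6·2)=715/4242, b=Δ0−h0·(2M0+M1)/6=-7793/2121
seg 1: a=-1, c=M1/2=715/707, d=(M2−M1)/(6·3)=-104/19089, b=Δ1−h1·(2M1+M2)/6=-3503/2121
seg 2: a=3, c=M2/2=2041/2121, d=(M3−M2)/(6·1)=-6854/2121, b=Δ2−h2·(2M2+M3)/6=9055/2121
seg 3: a=5, c=M3/2=-18521/2121, d=(M4−M3)/(6·1)=8978/2121, b=Δ3−h3·(2M3+M4)/6=-2475/707
seg 4: a=-3, c=M4/2=8413/2121, d=(M5−M4)/(6·3)=-8413/19089, b=Δ4−h4·(2M4+M5)/6=-17533/2121
t_q=13/2 → seg 3, τ=1/2; S=5+-2475/707·τ+-18521/2121·τ²+8978/2121·τ³=967/606

  seg 0: a=5 b=-7793/2121 c=0 d=715/4242
  seg 1: a=-1 b=-3503/2121 c=715/707 d=-104/19089
  seg 2: a=3 b=9055/2121 c=2041/2121 d=-6854/2121
  seg 3: a=5 b=-2475/707 c=-18521/2121 d=8978/2121
  seg 4: a=-3 b=-17533/2121 c=8413/2121 d=-8413/19089
S(13/2) = 967/606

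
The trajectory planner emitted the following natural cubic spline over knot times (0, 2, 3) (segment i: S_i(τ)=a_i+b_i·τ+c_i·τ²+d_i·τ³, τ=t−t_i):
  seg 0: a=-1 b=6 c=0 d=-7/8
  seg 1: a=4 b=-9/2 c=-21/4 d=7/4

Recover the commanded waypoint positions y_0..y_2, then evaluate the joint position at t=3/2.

y_0 = S_0(0) = a_0 = -1
y_1 = S_1(0) = a_1 = 4
y_2 = S_1(1) = -4
t_q=3/2 is in segment 0 (τ=3/2); S_0(τ)=323/64

y_0=-1 y_1=4 y_2=-4
S(3/2) = 323/64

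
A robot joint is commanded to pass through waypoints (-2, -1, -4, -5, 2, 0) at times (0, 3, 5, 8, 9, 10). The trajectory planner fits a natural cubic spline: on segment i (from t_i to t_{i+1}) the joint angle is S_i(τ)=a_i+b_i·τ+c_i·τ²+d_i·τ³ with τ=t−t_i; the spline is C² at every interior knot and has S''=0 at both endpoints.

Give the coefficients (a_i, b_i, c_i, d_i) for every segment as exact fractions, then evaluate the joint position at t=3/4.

  seg 0: a=-2 b=953/1308 c=0 d=-517/11772
  seg 1: a=-1 b=-299/654 c=-517/1308 d=-55/872
  seg 2: a=-4 b=-914/327 c=-253/327 d=1564/2943
  seg 3: a=-5 b=2260/327 c=437/109 d=-1282/327
  seg 4: a=2 b=1036/327 c=-845/109 d=845/327
S(3/4) = -41077/27904

Δ: Δ0=1/3, Δ1=-3/2, Δ2=-1/3, Δ3=7, Δ4=-2
row 1: diag=10, rhs=-11; c'=1/5, d'=-11/10
row 2: denom=10−2·1/5=48/5; d'=(7−2·-11/10)/(48/5)=23/24
row 3: denom=8−3·5/16=113/16; d'=(44−3·23/24)/(113/16)=658/113
row 4: denom=4−1·16/113=436/113; d'=(-54−1·658/113)/(436/113)=-1690/109
back: M4=-1690/109
back: M3=658/113−16/113·-1690/109=874/109
back: M2=23/24−5/16·874/109=-506/327
back: M1=-11/10−1/5·-506/327=-517/654
M: M0=0, M1=-517/654, M2=-506/327, M3=874/109, M4=-1690/109, M5=0
seg 0: a=-2, c=M0/2=0, d=(M1−M0)/(6·3)=-517/11772, b=Δ0−h0·(2M0+M1)/6=953/1308
seg 1: a=-1, c=M1/2=-517/1308, d=(M2−M1)/(6·2)=-55/872, b=Δ1−h1·(2M1+M2)/6=-299/654
seg 2: a=-4, c=M2/2=-253/327, d=(M3−M2)/(6·3)=1564/2943, b=Δ2−h2·(2M2+M3)/6=-914/327
seg 3: a=-5, c=M3/2=437/109, d=(M4−M3)/(6·1)=-1282/327, b=Δ3−h3·(2M3+M4)/6=2260/327
seg 4: a=2, c=M4/2=-845/109, d=(M5−M4)/(6·1)=845/327, b=Δ4−h4·(2M4+M5)/6=1036/327
t_q=3/4 → seg 0, τ=3/4; S=-2+953/1308·τ+0·τ²+-517/11772·τ³=-41077/27904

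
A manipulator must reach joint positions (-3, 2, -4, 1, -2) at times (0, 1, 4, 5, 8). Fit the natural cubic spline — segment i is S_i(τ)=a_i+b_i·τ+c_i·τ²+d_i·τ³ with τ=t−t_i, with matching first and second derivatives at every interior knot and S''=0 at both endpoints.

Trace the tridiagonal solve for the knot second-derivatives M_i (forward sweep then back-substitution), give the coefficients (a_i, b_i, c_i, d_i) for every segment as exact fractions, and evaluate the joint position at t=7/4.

  seg 0: a=-3 b=929/144 c=0 d=-209/144
  seg 1: a=2 b=151/72 c=-209/48 d=1291/1296
  seg 2: a=-4 b=413/144 c=83/18 d=-119/48
  seg 3: a=1 b=335/72 c=-407/144 d=407/1296
S(7/4) = 1581/1024

Δ: Δ0=5, Δ1=-2, Δ2=5, Δ3=-1
row 1: diag=8, rhs=-42; c'=3/8, d'=-21/4
row 2: denom=8−3·3/8=55/8; d'=(42−3·-21/4)/(55/8)=42/5
row 3: denom=8−1·8/55=432/55; d'=(-36−1·42/5)/(432/55)=-407/72
back: M3=-407/72
back: M2=42/5−8/55·-407/72=83/9
back: M1=-21/4−3/8·83/9=-209/24
M: M0=0, M1=-209/24, M2=83/9, M3=-407/72, M4=0
seg 0: a=-3, c=M0/2=0, d=(M1−M0)/(6·1)=-209/144, b=Δ0−h0·(2M0+M1)/6=929/144
seg 1: a=2, c=M1/2=-209/48, d=(M2−M1)/(6·3)=1291/1296, b=Δ1−h1·(2M1+M2)/6=151/72
seg 2: a=-4, c=M2/2=83/18, d=(M3−M2)/(6·1)=-119/48, b=Δ2−h2·(2M2+M3)/6=413/144
seg 3: a=1, c=M3/2=-407/144, d=(M4−M3)/(6·3)=407/1296, b=Δ3−h3·(2M3+M4)/6=335/72
t_q=7/4 → seg 1, τ=3/4; S=2+151/72·τ+-209/48·τ²+1291/1296·τ³=1581/1024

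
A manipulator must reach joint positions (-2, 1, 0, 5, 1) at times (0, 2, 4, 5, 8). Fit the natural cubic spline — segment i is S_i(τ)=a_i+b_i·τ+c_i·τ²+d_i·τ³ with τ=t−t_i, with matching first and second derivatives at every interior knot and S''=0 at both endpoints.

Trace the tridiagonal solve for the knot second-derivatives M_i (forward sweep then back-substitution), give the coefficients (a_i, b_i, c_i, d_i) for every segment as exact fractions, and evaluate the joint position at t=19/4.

  seg 0: a=-2 b=679/258 c=0 d=-73/258
  seg 1: a=1 b=-197/258 c=-73/43 d=118/129
  seg 2: a=0 b=883/258 c=163/43 d=-571/258
  seg 3: a=5 b=563/129 c=-245/86 d=245/774
S(19/4) = 20725/5504

Δ: Δ0=3/2, Δ1=-1/2, Δ2=5, Δ3=-4/3
row 1: diag=8, rhs=-12; c'=1/4, d'=-3/2
row 2: denom=6−2·1/4=11/2; d'=(33−2·-3/2)/(11/2)=72/11
row 3: denom=8−1·2/11=86/11; d'=(-38−1·72/11)/(86/11)=-245/43
back: M3=-245/43
back: M2=72/11−2/11·-245/43=326/43
back: M1=-3/2−1/4·326/43=-146/43
M: M0=0, M1=-146/43, M2=326/43, M3=-245/43, M4=0
seg 0: a=-2, c=M0/2=0, d=(M1−M0)/(6·2)=-73/258, b=Δ0−h0·(2M0+M1)/6=679/258
seg 1: a=1, c=M1/2=-73/43, d=(M2−M1)/(6·2)=118/129, b=Δ1−h1·(2M1+M2)/6=-197/258
seg 2: a=0, c=M2/2=163/43, d=(M3−M2)/(6·1)=-571/258, b=Δ2−h2·(2M2+M3)/6=883/258
seg 3: a=5, c=M3/2=-245/86, d=(M4−M3)/(6·3)=245/774, b=Δ3−h3·(2M3+M4)/6=563/129
t_q=19/4 → seg 2, τ=3/4; S=0+883/258·τ+163/43·τ²+-571/258·τ³=20725/5504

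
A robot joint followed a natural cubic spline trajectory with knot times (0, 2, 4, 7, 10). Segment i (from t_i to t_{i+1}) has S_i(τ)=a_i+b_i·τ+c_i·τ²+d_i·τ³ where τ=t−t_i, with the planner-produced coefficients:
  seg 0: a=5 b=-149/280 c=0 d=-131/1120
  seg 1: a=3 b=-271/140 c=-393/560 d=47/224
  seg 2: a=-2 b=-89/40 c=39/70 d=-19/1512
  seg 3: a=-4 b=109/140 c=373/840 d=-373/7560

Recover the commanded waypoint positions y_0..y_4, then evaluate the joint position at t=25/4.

y_0=5 y_1=3 y_2=-2 y_3=-4 y_4=1
S(25/4) = -77573/17920

y_0 = S_0(0) = a_0 = 5
y_1 = S_1(0) = a_1 = 3
y_2 = S_2(0) = a_2 = -2
y_3 = S_3(0) = a_3 = -4
y_4 = S_3(3) = 1
t_q=25/4 is in segment 2 (τ=9/4); S_2(τ)=-77573/17920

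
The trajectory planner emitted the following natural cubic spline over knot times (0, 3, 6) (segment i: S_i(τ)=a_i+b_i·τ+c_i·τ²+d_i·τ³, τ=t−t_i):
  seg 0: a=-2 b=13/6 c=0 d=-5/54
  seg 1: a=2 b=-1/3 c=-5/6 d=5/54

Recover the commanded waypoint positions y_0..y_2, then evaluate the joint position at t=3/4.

y_0=-2 y_1=2 y_2=-4
S(3/4) = -53/128

y_0 = S_0(0) = a_0 = -2
y_1 = S_1(0) = a_1 = 2
y_2 = S_1(3) = -4
t_q=3/4 is in segment 0 (τ=3/4); S_0(τ)=-53/128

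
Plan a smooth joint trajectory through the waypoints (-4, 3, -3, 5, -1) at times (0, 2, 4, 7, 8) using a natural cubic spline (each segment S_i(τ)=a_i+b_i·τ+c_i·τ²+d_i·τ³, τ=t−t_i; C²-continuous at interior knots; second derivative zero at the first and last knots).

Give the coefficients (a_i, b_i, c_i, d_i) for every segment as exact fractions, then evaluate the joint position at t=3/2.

  seg 0: a=-4 b=9253/1608 c=0 d=-3625/6432
  seg 1: a=3 b=-811/804 c=-3625/1072 d=7673/6432
  seg 2: a=-3 b=-353/1608 c=253/67 d=-4525/4824
  seg 3: a=5 b=-2323/804 c=-2501/536 d=2501/1608
S(3/2) = 46815/17152

Δ: Δ0=7/2, Δ1=-3, Δ2=8/3, Δ3=-6
row 1: diag=8, rhs=-39; c'=1/4, d'=-39/8
row 2: denom=10−2·1/4=19/2; d'=(34−2·-39/8)/(19/2)=175/38
row 3: denom=8−3·6/19=134/19; d'=(-52−3·175/38)/(134/19)=-2501/268
back: M3=-2501/268
back: M2=175/38−6/19·-2501/268=506/67
back: M1=-39/8−1/4·506/67=-3625/536
M: M0=0, M1=-3625/536, M2=506/67, M3=-2501/268, M4=0
seg 0: a=-4, c=M0/2=0, d=(M1−M0)/(6·2)=-3625/6432, b=Δ0−h0·(2M0+M1)/6=9253/1608
seg 1: a=3, c=M1/2=-3625/1072, d=(M2−M1)/(6·2)=7673/6432, b=Δ1−h1·(2M1+M2)/6=-811/804
seg 2: a=-3, c=M2/2=253/67, d=(M3−M2)/(6·3)=-4525/4824, b=Δ2−h2·(2M2+M3)/6=-353/1608
seg 3: a=5, c=M3/2=-2501/536, d=(M4−M3)/(6·1)=2501/1608, b=Δ3−h3·(2M3+M4)/6=-2323/804
t_q=3/2 → seg 0, τ=3/2; S=-4+9253/1608·τ+0·τ²+-3625/6432·τ³=46815/17152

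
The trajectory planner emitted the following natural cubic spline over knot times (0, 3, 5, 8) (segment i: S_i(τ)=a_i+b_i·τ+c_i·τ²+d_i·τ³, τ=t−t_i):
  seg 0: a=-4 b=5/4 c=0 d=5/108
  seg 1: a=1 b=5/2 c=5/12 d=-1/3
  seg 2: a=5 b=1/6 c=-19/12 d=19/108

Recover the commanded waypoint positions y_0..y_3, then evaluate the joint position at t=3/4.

y_0=-4 y_1=1 y_2=5 y_3=-4
S(3/4) = -779/256

y_0 = S_0(0) = a_0 = -4
y_1 = S_1(0) = a_1 = 1
y_2 = S_2(0) = a_2 = 5
y_3 = S_2(3) = -4
t_q=3/4 is in segment 0 (τ=3/4); S_0(τ)=-779/256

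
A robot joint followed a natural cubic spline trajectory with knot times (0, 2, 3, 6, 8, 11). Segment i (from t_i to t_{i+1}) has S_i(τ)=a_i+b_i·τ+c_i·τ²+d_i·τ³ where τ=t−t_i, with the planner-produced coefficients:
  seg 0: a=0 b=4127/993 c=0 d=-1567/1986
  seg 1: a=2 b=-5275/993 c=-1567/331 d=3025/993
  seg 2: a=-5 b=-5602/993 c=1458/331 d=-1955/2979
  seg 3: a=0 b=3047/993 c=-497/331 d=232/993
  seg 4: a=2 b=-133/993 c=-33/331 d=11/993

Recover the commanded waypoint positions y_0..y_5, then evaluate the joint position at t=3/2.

y_0=0 y_1=2 y_2=-5 y_3=0 y_4=2 y_5=1
S(3/2) = 18913/5296

y_0 = S_0(0) = a_0 = 0
y_1 = S_1(0) = a_1 = 2
y_2 = S_2(0) = a_2 = -5
y_3 = S_3(0) = a_3 = 0
y_4 = S_4(0) = a_4 = 2
y_5 = S_4(3) = 1
t_q=3/2 is in segment 0 (τ=3/2); S_0(τ)=18913/5296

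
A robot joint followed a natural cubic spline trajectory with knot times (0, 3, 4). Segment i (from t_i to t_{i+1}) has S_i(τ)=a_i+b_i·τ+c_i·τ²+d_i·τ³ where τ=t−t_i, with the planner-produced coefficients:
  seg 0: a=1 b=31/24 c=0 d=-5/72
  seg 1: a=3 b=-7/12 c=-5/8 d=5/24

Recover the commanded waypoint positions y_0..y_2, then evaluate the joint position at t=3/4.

y_0=1 y_1=3 y_2=2
S(3/4) = 993/512

y_0 = S_0(0) = a_0 = 1
y_1 = S_1(0) = a_1 = 3
y_2 = S_1(1) = 2
t_q=3/4 is in segment 0 (τ=3/4); S_0(τ)=993/512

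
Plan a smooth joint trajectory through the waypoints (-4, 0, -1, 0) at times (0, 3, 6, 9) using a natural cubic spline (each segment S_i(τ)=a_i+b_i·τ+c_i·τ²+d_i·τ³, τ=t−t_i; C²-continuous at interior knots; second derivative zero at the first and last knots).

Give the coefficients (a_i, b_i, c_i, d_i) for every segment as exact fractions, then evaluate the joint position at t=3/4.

Δ: Δ0=4/3, Δ1=-1/3, Δ2=1/3
row 1: diag=12, rhs=-10; c'=1/4, d'=-5/6
row 2: denom=12−3·1/4=45/4; d'=(4−3·-5/6)/(45/4)=26/45
back: M2=26/45
back: M1=-5/6−1/4·26/45=-44/45
M: M0=0, M1=-44/45, M2=26/45, M3=0
seg 0: a=-4, c=M0/2=0, d=(M1−M0)/(6·3)=-22/405, b=Δ0−h0·(2M0+M1)/6=82/45
seg 1: a=0, c=M1/2=-22/45, d=(M2−M1)/(6·3)=7/81, b=Δ1−h1·(2M1+M2)/6=16/45
seg 2: a=-1, c=M2/2=13/45, d=(M3−M2)/(6·3)=-13/405, b=Δ2−h2·(2M2+M3)/6=-11/45
t_q=3/4 → seg 0, τ=3/4; S=-4+82/45·τ+0·τ²+-22/405·τ³=-85/32

  seg 0: a=-4 b=82/45 c=0 d=-22/405
  seg 1: a=0 b=16/45 c=-22/45 d=7/81
  seg 2: a=-1 b=-11/45 c=13/45 d=-13/405
S(3/4) = -85/32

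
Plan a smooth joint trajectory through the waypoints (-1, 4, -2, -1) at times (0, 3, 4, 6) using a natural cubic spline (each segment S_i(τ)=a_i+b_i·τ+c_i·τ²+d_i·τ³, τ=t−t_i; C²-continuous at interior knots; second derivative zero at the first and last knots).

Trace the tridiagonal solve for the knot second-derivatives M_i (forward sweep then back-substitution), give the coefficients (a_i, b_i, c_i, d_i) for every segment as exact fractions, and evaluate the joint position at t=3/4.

  seg 0: a=-1 b=1415/282 c=0 d=-35/94
  seg 1: a=4 b=-710/141 c=-315/94 d=673/282
  seg 2: a=-2 b=-1291/282 c=179/47 d=-179/282
S(3/4) = 15679/6016

Δ: Δ0=5/3, Δ1=-6, Δ2=1/2
row 1: diag=8, rhs=-46; c'=1/8, d'=-23/4
row 2: denom=6−1·1/8=47/8; d'=(39−1·-23/4)/(47/8)=358/47
back: M2=358/47
back: M1=-23/4−1/8·358/47=-315/47
M: M0=0, M1=-315/47, M2=358/47, M3=0
seg 0: a=-1, c=M0/2=0, d=(M1−M0)/(6·3)=-35/94, b=Δ0−h0·(2M0+M1)/6=1415/282
seg 1: a=4, c=M1/2=-315/94, d=(M2−M1)/(6·1)=673/282, b=Δ1−h1·(2M1+M2)/6=-710/141
seg 2: a=-2, c=M2/2=179/47, d=(M3−M2)/(6·2)=-179/282, b=Δ2−h2·(2M2+M3)/6=-1291/282
t_q=3/4 → seg 0, τ=3/4; S=-1+1415/282·τ+0·τ²+-35/94·τ³=15679/6016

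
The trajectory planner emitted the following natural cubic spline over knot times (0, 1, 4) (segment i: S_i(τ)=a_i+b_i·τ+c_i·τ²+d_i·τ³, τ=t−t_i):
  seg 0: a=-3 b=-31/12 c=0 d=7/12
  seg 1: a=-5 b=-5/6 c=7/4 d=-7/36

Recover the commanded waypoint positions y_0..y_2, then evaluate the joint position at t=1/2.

y_0 = S_0(0) = a_0 = -3
y_1 = S_1(0) = a_1 = -5
y_2 = S_1(3) = 3
t_q=1/2 is in segment 0 (τ=1/2); S_0(τ)=-135/32

y_0=-3 y_1=-5 y_2=3
S(1/2) = -135/32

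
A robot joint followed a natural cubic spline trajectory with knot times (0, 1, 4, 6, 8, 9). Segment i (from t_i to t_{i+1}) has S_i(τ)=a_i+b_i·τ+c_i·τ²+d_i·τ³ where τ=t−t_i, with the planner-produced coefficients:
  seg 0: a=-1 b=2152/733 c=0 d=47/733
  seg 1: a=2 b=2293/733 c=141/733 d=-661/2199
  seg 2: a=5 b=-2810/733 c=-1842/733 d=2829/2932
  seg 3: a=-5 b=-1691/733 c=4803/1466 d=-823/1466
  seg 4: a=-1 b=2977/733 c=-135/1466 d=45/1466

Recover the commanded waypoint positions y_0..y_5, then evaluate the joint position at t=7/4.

y_0=-1 y_1=2 y_2=5 y_3=-5 y_4=-1 y_5=3
S(7/4) = 203015/46912

y_0 = S_0(0) = a_0 = -1
y_1 = S_1(0) = a_1 = 2
y_2 = S_2(0) = a_2 = 5
y_3 = S_3(0) = a_3 = -5
y_4 = S_4(0) = a_4 = -1
y_5 = S_4(1) = 3
t_q=7/4 is in segment 1 (τ=3/4); S_1(τ)=203015/46912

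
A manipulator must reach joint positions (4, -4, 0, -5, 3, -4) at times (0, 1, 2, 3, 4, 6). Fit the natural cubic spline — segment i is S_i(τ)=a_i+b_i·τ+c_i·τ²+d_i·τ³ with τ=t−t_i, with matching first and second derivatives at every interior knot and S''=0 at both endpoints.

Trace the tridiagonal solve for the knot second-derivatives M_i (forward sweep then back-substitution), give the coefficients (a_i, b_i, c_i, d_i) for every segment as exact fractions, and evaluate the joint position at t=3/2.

  seg 0: a=4 b=-7793/642 c=0 d=2657/642
  seg 1: a=-4 b=89/321 c=2657/214 d=-5581/642
  seg 2: a=0 b=-623/642 c=-1462/107 d=6185/642
  seg 3: a=-5 b=194/321 c=3261/214 d=-5035/642
  seg 4: a=3 b=4849/642 c=-887/107 d=887/642
S(3/2) = -3157/1712

Δ: Δ0=-8, Δ1=4, Δ2=-5, Δ3=8, Δ4=-7/2
row 1: diag=4, rhs=72; c'=1/4, d'=18
row 2: denom=4−1·1/4=15/4; d'=(-54−1·18)/(15/4)=-96/5
row 3: denom=4−1·4/15=56/15; d'=(78−1·-96/5)/(56/15)=729/28
row 4: denom=6−1·15/56=321/56; d'=(-69−1·729/28)/(321/56)=-1774/107
back: M4=-1774/107
back: M3=729/28−15/56·-1774/107=3261/107
back: M2=-96/5−4/15·3261/107=-2924/107
back: M1=18−1/4·-2924/107=2657/107
M: M0=0, M1=2657/107, M2=-2924/107, M3=3261/107, M4=-1774/107, M5=0
seg 0: a=4, c=M0/2=0, d=(M1−M0)/(6·1)=2657/642, b=Δ0−h0·(2M0+M1)/6=-7793/642
seg 1: a=-4, c=M1/2=2657/214, d=(M2−M1)/(6·1)=-5581/642, b=Δ1−h1·(2M1+M2)/6=89/321
seg 2: a=0, c=M2/2=-1462/107, d=(M3−M2)/(6·1)=6185/642, b=Δ2−h2·(2M2+M3)/6=-623/642
seg 3: a=-5, c=M3/2=3261/214, d=(M4−M3)/(6·1)=-5035/642, b=Δ3−h3·(2M3+M4)/6=194/321
seg 4: a=3, c=M4/2=-887/107, d=(M5−M4)/(6·2)=887/642, b=Δ4−h4·(2M4+M5)/6=4849/642
t_q=3/2 → seg 1, τ=1/2; S=-4+89/321·τ+2657/214·τ²+-5581/642·τ³=-3157/1712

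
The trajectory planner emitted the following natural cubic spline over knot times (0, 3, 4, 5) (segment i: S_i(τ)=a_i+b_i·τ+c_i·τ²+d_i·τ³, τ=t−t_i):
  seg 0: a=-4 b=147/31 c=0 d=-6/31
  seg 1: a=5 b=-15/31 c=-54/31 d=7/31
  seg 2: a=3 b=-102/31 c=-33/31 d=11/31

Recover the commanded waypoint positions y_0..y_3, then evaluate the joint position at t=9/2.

y_0 = S_0(0) = a_0 = -4
y_1 = S_1(0) = a_1 = 5
y_2 = S_2(0) = a_2 = 3
y_3 = S_2(1) = -1
t_q=9/2 is in segment 2 (τ=1/2); S_2(τ)=281/248

y_0=-4 y_1=5 y_2=3 y_3=-1
S(9/2) = 281/248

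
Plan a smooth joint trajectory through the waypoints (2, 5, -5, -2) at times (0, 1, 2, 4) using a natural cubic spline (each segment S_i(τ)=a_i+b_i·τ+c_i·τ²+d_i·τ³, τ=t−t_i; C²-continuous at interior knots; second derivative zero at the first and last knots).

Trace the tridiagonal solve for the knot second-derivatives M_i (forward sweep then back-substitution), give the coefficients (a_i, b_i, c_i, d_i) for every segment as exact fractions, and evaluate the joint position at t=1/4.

Δ: Δ0=3, Δ1=-10, Δ2=3/2
row 1: diag=4, rhs=-78; c'=1/4, d'=-39/2
row 2: denom=6−1·1/4=23/4; d'=(69−1·-39/2)/(23/4)=354/23
back: M2=354/23
back: M1=-39/2−1/4·354/23=-537/23
M: M0=0, M1=-537/23, M2=354/23, M3=0
seg 0: a=2, c=M0/2=0, d=(M1−M0)/(6·1)=-179/46, b=Δ0−h0·(2M0+M1)/6=317/46
seg 1: a=5, c=M1/2=-537/46, d=(M2−M1)/(6·1)=297/46, b=Δ1−h1·(2M1+M2)/6=-110/23
seg 2: a=-5, c=M2/2=177/23, d=(M3−M2)/(6·2)=-59/46, b=Δ2−h2·(2M2+M3)/6=-403/46
t_q=1/4 → seg 0, τ=1/4; S=2+317/46·τ+0·τ²+-179/46·τ³=10781/2944

  seg 0: a=2 b=317/46 c=0 d=-179/46
  seg 1: a=5 b=-110/23 c=-537/46 d=297/46
  seg 2: a=-5 b=-403/46 c=177/23 d=-59/46
S(1/4) = 10781/2944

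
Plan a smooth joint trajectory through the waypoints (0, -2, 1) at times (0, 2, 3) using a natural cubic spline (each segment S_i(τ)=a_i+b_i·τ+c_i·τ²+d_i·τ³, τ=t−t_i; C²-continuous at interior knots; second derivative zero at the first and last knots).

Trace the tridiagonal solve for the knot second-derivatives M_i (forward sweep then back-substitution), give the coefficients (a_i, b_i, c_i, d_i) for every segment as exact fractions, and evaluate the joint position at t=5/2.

  seg 0: a=0 b=-7/3 c=0 d=1/3
  seg 1: a=-2 b=5/3 c=2 d=-2/3
S(5/2) = -3/4

Δ: Δ0=-1, Δ1=3
row 1: diag=6, rhs=24; c'=1/6, d'=4
back: M1=4
M: M0=0, M1=4, M2=0
seg 0: a=0, c=M0/2=0, d=(M1−M0)/(6·2)=1/3, b=Δ0−h0·(2M0+M1)/6=-7/3
seg 1: a=-2, c=M1/2=2, d=(M2−M1)/(6·1)=-2/3, b=Δ1−h1·(2M1+M2)/6=5/3
t_q=5/2 → seg 1, τ=1/2; S=-2+5/3·τ+2·τ²+-2/3·τ³=-3/4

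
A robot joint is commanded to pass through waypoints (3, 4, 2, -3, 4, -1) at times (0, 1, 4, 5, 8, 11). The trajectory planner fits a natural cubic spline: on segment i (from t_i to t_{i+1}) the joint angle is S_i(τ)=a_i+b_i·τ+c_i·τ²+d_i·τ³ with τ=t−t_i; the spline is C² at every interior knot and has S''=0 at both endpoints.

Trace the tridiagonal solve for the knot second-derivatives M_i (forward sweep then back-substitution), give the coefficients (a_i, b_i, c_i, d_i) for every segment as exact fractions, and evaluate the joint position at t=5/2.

  seg 0: a=3 b=1466/1563 c=0 d=97/1563
  seg 1: a=4 b=1757/1563 c=97/521 d=-136/521
  seg 2: a=2 b=-7513/1563 c=-1127/521 d=3079/1563
  seg 3: a=-3 b=-5038/1563 c=1952/521 d=-329/521
  seg 4: a=4 b=3449/1563 c=-1009/521 d=1009/4689
S(5/2) = 10887/2084

Δ: Δ0=1, Δ1=-2/3, Δ2=-5, Δ3=7/3, Δ4=-5/3
row 1: diag=8, rhs=-10; c'=3/8, d'=-5/4
row 2: denom=8−3·3/8=55/8; d'=(-26−3·-5/4)/(55/8)=-178/55
row 3: denom=8−1·8/55=432/55; d'=(44−1·-178/55)/(432/55)=433/72
row 4: denom=12−3·55/144=521/48; d'=(-24−3·433/72)/(521/48)=-2018/521
back: M4=-2018/521
back: M3=433/72−55/144·-2018/521=3904/521
back: M2=-178/55−8/55·3904/521=-2254/521
back: M1=-5/4−3/8·-2254/521=194/521
M: M0=0, M1=194/521, M2=-2254/521, M3=3904/521, M4=-2018/521, M5=0
seg 0: a=3, c=M0/2=0, d=(M1−M0)/(6·1)=97/1563, b=Δ0−h0·(2M0+M1)/6=1466/1563
seg 1: a=4, c=M1/2=97/521, d=(M2−M1)/(6·3)=-136/521, b=Δ1−h1·(2M1+M2)/6=1757/1563
seg 2: a=2, c=M2/2=-1127/521, d=(M3−M2)/(6·1)=3079/1563, b=Δ2−h2·(2M2+M3)/6=-7513/1563
seg 3: a=-3, c=M3/2=1952/521, d=(M4−M3)/(6·3)=-329/521, b=Δ3−h3·(2M3+M4)/6=-5038/1563
seg 4: a=4, c=M4/2=-1009/521, d=(M5−M4)/(6·3)=1009/4689, b=Δ4−h4·(2M4+M5)/6=3449/1563
t_q=5/2 → seg 1, τ=3/2; S=4+1757/1563·τ+97/521·τ²+-136/521·τ³=10887/2084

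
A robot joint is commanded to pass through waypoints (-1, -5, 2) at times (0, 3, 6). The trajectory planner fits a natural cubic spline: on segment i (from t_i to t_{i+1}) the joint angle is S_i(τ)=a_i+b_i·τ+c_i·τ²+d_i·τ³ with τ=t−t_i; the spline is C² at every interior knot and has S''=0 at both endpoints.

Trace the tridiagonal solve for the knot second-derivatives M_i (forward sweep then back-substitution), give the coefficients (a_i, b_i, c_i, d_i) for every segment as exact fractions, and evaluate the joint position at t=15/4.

Δ: Δ0=-4/3, Δ1=7/3
row 1: diag=12, rhs=22; c'=1/4, d'=11/6
back: M1=11/6
M: M0=0, M1=11/6, M2=0
seg 0: a=-1, c=M0/2=0, d=(M1−M0)/(6·3)=11/108, b=Δ0−h0·(2M0+M1)/6=-9/4
seg 1: a=-5, c=M1/2=11/12, d=(M2−M1)/(6·3)=-11/108, b=Δ1−h1·(2M1+M2)/6=1/2
t_q=15/4 → seg 1, τ=3/4; S=-5+1/2·τ+11/12·τ²+-11/108·τ³=-1063/256

  seg 0: a=-1 b=-9/4 c=0 d=11/108
  seg 1: a=-5 b=1/2 c=11/12 d=-11/108
S(15/4) = -1063/256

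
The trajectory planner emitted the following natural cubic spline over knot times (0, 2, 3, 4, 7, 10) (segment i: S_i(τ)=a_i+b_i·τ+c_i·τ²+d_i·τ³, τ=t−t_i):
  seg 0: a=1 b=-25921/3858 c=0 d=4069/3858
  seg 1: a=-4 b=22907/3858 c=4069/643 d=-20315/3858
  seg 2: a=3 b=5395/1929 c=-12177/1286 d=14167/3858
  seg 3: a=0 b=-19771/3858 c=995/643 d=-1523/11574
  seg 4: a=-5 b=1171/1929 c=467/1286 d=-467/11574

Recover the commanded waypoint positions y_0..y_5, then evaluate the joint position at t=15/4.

y_0 = S_0(0) = a_0 = 1
y_1 = S_1(0) = a_1 = -4
y_2 = S_2(0) = a_2 = 3
y_3 = S_3(0) = a_3 = 0
y_4 = S_4(0) = a_4 = -5
y_5 = S_4(3) = -1
t_q=15/4 is in segment 2 (τ=3/4); S_2(τ)=108683/82304

y_0=1 y_1=-4 y_2=3 y_3=0 y_4=-5 y_5=-1
S(15/4) = 108683/82304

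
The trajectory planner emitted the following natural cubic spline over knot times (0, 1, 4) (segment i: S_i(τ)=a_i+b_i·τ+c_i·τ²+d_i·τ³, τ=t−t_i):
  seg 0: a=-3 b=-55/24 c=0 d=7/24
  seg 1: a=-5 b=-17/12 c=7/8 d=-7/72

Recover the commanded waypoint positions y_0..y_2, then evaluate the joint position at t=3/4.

y_0=-3 y_1=-5 y_2=-4
S(3/4) = -2353/512

y_0 = S_0(0) = a_0 = -3
y_1 = S_1(0) = a_1 = -5
y_2 = S_1(3) = -4
t_q=3/4 is in segment 0 (τ=3/4); S_0(τ)=-2353/512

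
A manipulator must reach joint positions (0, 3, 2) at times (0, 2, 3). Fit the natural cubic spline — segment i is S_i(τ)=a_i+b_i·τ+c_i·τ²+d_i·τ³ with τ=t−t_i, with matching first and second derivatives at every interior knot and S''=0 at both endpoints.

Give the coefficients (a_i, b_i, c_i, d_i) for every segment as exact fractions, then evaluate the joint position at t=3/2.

  seg 0: a=0 b=7/3 c=0 d=-5/24
  seg 1: a=3 b=-1/6 c=-5/4 d=5/12
S(3/2) = 179/64

Δ: Δ0=3/2, Δ1=-1
row 1: diag=6, rhs=-15; c'=1/6, d'=-5/2
back: M1=-5/2
M: M0=0, M1=-5/2, M2=0
seg 0: a=0, c=M0/2=0, d=(M1−M0)/(6·2)=-5/24, b=Δ0−h0·(2M0+M1)/6=7/3
seg 1: a=3, c=M1/2=-5/4, d=(M2−M1)/(6·1)=5/12, b=Δ1−h1·(2M1+M2)/6=-1/6
t_q=3/2 → seg 0, τ=3/2; S=0+7/3·τ+0·τ²+-5/24·τ³=179/64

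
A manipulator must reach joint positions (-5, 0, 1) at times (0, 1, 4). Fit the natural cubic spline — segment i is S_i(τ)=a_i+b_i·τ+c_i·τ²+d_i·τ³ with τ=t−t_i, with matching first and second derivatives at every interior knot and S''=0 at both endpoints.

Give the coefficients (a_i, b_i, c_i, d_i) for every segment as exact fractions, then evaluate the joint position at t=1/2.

Δ: Δ0=5, Δ1=1/3
row 1: diag=8, rhs=-28; c'=3/8, d'=-7/2
back: M1=-7/2
M: M0=0, M1=-7/2, M2=0
seg 0: a=-5, c=M0/2=0, d=(M1−M0)/(6·1)=-7/12, b=Δ0−h0·(2M0+M1)/6=67/12
seg 1: a=0, c=M1/2=-7/4, d=(M2−M1)/(6·3)=7/36, b=Δ1−h1·(2M1+M2)/6=23/6
t_q=1/2 → seg 0, τ=1/2; S=-5+67/12·τ+0·τ²+-7/12·τ³=-73/32

  seg 0: a=-5 b=67/12 c=0 d=-7/12
  seg 1: a=0 b=23/6 c=-7/4 d=7/36
S(1/2) = -73/32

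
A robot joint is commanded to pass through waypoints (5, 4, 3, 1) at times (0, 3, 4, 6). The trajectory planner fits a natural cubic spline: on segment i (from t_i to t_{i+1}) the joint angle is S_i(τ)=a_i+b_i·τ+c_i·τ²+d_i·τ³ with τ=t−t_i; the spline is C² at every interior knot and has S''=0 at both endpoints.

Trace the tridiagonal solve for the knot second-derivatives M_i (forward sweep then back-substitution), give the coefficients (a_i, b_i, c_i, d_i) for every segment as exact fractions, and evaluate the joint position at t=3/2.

Δ: Δ0=-1/3, Δ1=-1, Δ2=-1
row 1: diag=8, rhs=-4; c'=1/8, d'=-1/2
row 2: denom=6−1·1/8=47/8; d'=(0−1·-1/2)/(47/8)=4/47
back: M2=4/47
back: M1=-1/2−1/8·4/47=-24/47
M: M0=0, M1=-24/47, M2=4/47, M3=0
seg 0: a=5, c=M0/2=0, d=(M1−M0)/(6·3)=-4/141, b=Δ0−h0·(2M0+M1)/6=-11/141
seg 1: a=4, c=M1/2=-12/47, d=(M2−M1)/(6·1)=14/141, b=Δ1−h1·(2M1+M2)/6=-119/141
seg 2: a=3, c=M2/2=2/47, d=(M3−M2)/(6·2)=-1/141, b=Δ2−h2·(2M2+M3)/6=-149/141
t_q=3/2 → seg 0, τ=3/2; S=5+-11/141·τ+0·τ²+-4/141·τ³=225/47

  seg 0: a=5 b=-11/141 c=0 d=-4/141
  seg 1: a=4 b=-119/141 c=-12/47 d=14/141
  seg 2: a=3 b=-149/141 c=2/47 d=-1/141
S(3/2) = 225/47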